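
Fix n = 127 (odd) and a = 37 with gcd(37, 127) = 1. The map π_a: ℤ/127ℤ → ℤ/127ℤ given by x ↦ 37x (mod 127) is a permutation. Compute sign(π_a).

+1

Trace 107: π^k(107) = [107, 22, 52, 19, 68, 103, 1] for k=0..6.
Decompose π into cycles: lengths [9, 9, 9, 9, 9, 9, 9, 9, 9, 9, 9, 9, 9, 9, 1] (15 cycles, including the fixed point 0).
n − c = 127 − 15 = 112; sign = (−1)^112 = +1.
Check: (37/127) = +1 by Zolotarev.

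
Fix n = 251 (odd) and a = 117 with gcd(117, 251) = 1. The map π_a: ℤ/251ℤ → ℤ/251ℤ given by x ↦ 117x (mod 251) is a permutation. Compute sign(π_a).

+1

Orbit of 41 under x↦117x: [41, 28, 13, 15, 249, 17, 232]… (length divides ord_251(117)).
The orbit structure of x ↦ 117x mod 251: 3 orbits of sizes [125, 125, 1].
n − c = 251 − 3 = 248; sign = (−1)^248 = +1.
Via Zolotarev, sign(π_{117}) = (117|251) = +1.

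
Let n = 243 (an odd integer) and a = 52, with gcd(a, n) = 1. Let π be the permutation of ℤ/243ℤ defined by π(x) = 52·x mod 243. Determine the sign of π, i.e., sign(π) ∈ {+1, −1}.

+1

Start at x=184: 184 → 91 → 115 → 148 → 163 → 214 → 193 → … (one orbit).
11 cycles of lengths [81, 81, 27, 27, 9, 9, 3, 3, 1, 1, 1].
With 11 cycles on 243 points, sign = (−1)^{243−11} = +1.
The Jacobi symbol (52|243) = +1 (Zolotarev) agrees.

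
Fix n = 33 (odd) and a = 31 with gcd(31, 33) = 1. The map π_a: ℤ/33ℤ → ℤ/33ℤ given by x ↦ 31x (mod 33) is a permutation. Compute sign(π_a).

Start at x=31: 31 → 4 → 25 → 16 → 1 → 31 (one orbit).
Cycle type of π: 5×6 + 1×3; total 9 cycles.
33 − 9 = 24 transpositions; sign(π) = (−1)^24 = +1.
Zolotarev: (31|33) = +1, matching the cycle-count sign.

+1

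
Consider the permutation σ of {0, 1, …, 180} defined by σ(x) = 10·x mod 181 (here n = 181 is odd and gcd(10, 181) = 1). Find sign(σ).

-1

Trace 171: π^k(171) = [171, 81, 86, 136, 93, 25, 69] for k=0..6.
Decompose π into cycles: lengths [180, 1] (2 cycles, including the fixed point 0).
2 cycles on 181: each ℓ→(−1)^(ℓ−1), product (−1)^179 = -1.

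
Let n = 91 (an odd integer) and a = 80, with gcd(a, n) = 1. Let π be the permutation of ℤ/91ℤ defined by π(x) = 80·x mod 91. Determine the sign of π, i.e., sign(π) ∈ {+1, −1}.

Start at x=34: 34 → 81 → 19 → 64 → 24 → 9 → 83 → … (one orbit).
Cycle type of π: 12×7 + 6 + 1; total 9 cycles.
Σ(ℓ_i−1) = 91−9 = 82; sign = (−1)^82 = +1.

+1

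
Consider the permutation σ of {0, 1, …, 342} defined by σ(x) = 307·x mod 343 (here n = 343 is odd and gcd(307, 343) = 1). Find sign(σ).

Trace 13: π^k(13) = [13, 218, 41, 239, 314, 15, 146] for k=0..6.
π_307 has 10 disjoint cycles with lengths [98, 98, 98, 14, 14, 14, 2, 2, 2, 1] on {0,…,342}.
n − c = 343 − 10 = 333; sign = (−1)^333 = -1.
The Jacobi symbol (307|343) = -1 (Zolotarev) agrees.

-1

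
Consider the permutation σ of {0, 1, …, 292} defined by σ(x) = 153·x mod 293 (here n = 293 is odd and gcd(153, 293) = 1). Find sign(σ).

+1

Orbit of 178 under x↦153x: [178, 278, 49, 172, 239, 235, 209]… (length divides ord_293(153)).
π_153 has 3 disjoint cycles with lengths [146, 146, 1] on {0,…,292}.
n − c = 293 − 3 = 290; sign = (−1)^290 = +1.
Via Zolotarev, sign(π_{153}) = (153|293) = +1.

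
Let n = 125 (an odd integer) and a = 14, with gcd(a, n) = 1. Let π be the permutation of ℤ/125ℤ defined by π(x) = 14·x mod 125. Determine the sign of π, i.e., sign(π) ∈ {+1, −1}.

Orbit of 16 under x↦14x: [16, 99, 11, 29, 31, 59, 76]… (length divides ord_125(14)).
π_14 has 7 disjoint cycles with lengths [50, 50, 10, 10, 2, 2, 1] on {0,…,124}.
125 − 7 = 118 transpositions; sign(π) = (−1)^118 = +1.
(14|125)_J = +1 (Zolotarev's lemma cross-check).

+1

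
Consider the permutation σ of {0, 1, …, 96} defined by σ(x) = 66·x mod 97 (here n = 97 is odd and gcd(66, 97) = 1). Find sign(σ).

+1

Start at x=24: 24 → 32 → 75 → 3 → 4 → 70 → 61 → … (one orbit).
Cycle type of π: 48×2 + 1; total 3 cycles.
97 − 3 = 94 transpositions; sign(π) = (−1)^94 = +1.
Via Zolotarev, sign(π_{66}) = (66|97) = +1.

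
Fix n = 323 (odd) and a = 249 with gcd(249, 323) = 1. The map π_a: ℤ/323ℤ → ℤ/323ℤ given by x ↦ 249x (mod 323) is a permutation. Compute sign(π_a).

Start at x=1: 1 → 249 → 308 → 141 → 225 → 146 → 178 → … (one orbit).
Cycle type of π: 144×2 + 18 + 16 + 1; total 5 cycles.
With 5 cycles on 323 points, sign = (−1)^{323−5} = +1.
Zolotarev: (249|323) = +1, matching the cycle-count sign.

+1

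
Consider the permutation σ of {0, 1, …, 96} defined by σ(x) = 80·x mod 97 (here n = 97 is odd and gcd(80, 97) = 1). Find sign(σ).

Trace 43: π^k(43) = [43, 45, 11, 7, 75, 83, 44] for k=0..6.
Cycle type of π: 96 + 1; total 2 cycles.
n − c = 97 − 2 = 95; sign = (−1)^95 = -1.

-1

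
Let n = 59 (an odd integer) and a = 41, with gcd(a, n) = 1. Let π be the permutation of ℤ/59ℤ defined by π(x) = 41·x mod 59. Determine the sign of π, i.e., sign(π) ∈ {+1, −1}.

+1

Orbit of 27 under x↦41x: [27, 45, 16, 7, 51, 26, 4]… (length divides ord_59(41)).
Cycle lengths of π_41 on ℤ/59ℤ: [29, 29, 1]; 3 cycles in total.
sign(π) = (−1)^{n − #cycles} = (−1)^{59−3} = (−1)^56 = +1.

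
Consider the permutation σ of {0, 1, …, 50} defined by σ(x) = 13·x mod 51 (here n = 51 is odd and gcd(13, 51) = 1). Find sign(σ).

Trace 1: π^k(1) = [1, 13, 16, 4] for k=0..3.
π_13 has 15 disjoint cycles with lengths [4, 4, 4, 4, 4, 4, 4, 4, 4, 4, 4, 4, 1, 1, 1] on {0,…,50}.
Σ(ℓ_i−1) = 51−15 = 36; sign = (−1)^36 = +1.
Zolotarev: (13|51) = +1, matching the cycle-count sign.

+1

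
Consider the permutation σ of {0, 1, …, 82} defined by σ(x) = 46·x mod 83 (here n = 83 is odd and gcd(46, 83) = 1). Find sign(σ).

Start at x=73: 73 → 38 → 5 → 64 → 39 → 51 → 22 → … (one orbit).
The orbit structure of x ↦ 46x mod 83: 2 orbits of sizes [82, 1].
Σ(ℓ_i−1) = 83−2 = 81; sign = (−1)^81 = -1.

-1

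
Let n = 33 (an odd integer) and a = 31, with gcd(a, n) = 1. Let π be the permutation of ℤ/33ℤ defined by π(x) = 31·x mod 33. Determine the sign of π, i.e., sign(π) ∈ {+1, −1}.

Start at x=1: 1 → 31 → 4 → 25 → 16 → 1 (one orbit).
The orbit structure of x ↦ 31x mod 33: 9 orbits of sizes [5, 5, 5, 5, 5, 5, 1, 1, 1].
sign(π) = (−1)^{n − #cycles} = (−1)^{33−9} = (−1)^24 = +1.

+1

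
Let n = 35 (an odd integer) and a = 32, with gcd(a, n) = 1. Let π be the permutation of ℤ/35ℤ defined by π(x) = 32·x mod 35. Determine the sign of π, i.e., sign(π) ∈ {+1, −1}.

Trace 16: π^k(16) = [16, 22, 4, 23, 1, 32, 9] for k=0..6.
6 cycles of lengths [12, 12, 4, 3, 3, 1].
Σ(ℓ_i−1) = 35−6 = 29; sign = (−1)^29 = -1.

-1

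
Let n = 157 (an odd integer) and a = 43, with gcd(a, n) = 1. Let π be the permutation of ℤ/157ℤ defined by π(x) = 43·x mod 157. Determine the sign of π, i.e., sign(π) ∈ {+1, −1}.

Trace 79: π^k(79) = [79, 100, 61, 111, 63, 40, 150] for k=0..6.
Cycle lengths of π_43 on ℤ/157ℤ: [156, 1]; 2 cycles in total.
n − c = 157 − 2 = 155; sign = (−1)^155 = -1.
(43|157)_J = -1 (Zolotarev's lemma cross-check).

-1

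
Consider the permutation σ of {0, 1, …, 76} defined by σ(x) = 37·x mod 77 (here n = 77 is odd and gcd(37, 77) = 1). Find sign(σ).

Trace 37: π^k(37) = [37, 60, 64, 58, 67, 15, 16] for k=0..6.
π_37 has 9 disjoint cycles with lengths [15, 15, 15, 15, 5, 5, 3, 3, 1] on {0,…,76}.
9 cycles on 77: each ℓ→(−1)^(ℓ−1), product (−1)^68 = +1.
Zolotarev: (37|77) = +1, matching the cycle-count sign.

+1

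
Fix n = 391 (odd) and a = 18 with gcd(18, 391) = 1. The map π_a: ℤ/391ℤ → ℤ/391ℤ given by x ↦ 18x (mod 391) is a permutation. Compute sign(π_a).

+1

Trace 188: π^k(188) = [188, 256, 307, 52, 154, 35, 239] for k=0..6.
π_18 has 51 disjoint cycles with lengths [11, 11, 11, 11, 11, 11, 11, 11, 11, 11, 11, 11, 11, 11, 11, 11, 11, 11, 11, 11, 11, 11, 11, 11, 11, 11, 11, 11, 11, 11, 11, 11, 11, 11, 1, 1, 1, 1, 1, 1, 1, 1, 1, 1, 1, 1, 1, 1, 1, 1, 1] on {0,…,390}.
n − c = 391 − 51 = 340; sign = (−1)^340 = +1.
The Jacobi symbol (18|391) = +1 (Zolotarev) agrees.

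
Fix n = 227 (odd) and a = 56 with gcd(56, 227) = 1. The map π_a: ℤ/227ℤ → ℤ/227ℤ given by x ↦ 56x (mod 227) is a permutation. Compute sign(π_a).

-1

Orbit of 53 under x↦56x: [53, 17, 44, 194, 195, 24, 209]… (length divides ord_227(56)).
The orbit structure of x ↦ 56x mod 227: 2 orbits of sizes [226, 1].
227 − 2 = 225 transpositions; sign(π) = (−1)^225 = -1.
Via Zolotarev, sign(π_{56}) = (56|227) = -1.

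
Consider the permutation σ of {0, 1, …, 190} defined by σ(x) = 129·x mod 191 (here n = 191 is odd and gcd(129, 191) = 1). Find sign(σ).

+1

Trace 135: π^k(135) = [135, 34, 184, 52, 23, 102, 170] for k=0..6.
Decompose π into cycles: lengths [95, 95, 1] (3 cycles, including the fixed point 0).
Σ(ℓ_i−1) = 191−3 = 188; sign = (−1)^188 = +1.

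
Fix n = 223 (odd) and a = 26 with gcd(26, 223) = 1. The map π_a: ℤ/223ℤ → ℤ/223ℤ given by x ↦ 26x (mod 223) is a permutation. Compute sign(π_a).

Start at x=91: 91 → 136 → 191 → 60 → 222 → 197 → 216 → … (one orbit).
Cycle type of π: 74×3 + 1; total 4 cycles.
4 cycles on 223: each ℓ→(−1)^(ℓ−1), product (−1)^219 = -1.
Zolotarev: (26|223) = -1, matching the cycle-count sign.

-1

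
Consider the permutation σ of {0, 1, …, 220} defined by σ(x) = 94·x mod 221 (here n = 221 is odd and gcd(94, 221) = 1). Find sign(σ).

+1

Start at x=94: 94 → 217 → 66 → 16 → 178 → 157 → 172 → … (one orbit).
The orbit structure of x ↦ 94x mod 221: 15 orbits of sizes [24, 24, 24, 24, 24, 24, 24, 24, 8, 8, 3, 3, 3, 3, 1].
Σ(ℓ_i−1) = 221−15 = 206; sign = (−1)^206 = +1.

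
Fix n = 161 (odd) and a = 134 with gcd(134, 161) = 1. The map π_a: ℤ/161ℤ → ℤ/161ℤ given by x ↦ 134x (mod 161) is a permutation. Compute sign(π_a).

Start at x=113: 113 → 8 → 106 → 36 → 155 → 1 → 134 → … (one orbit).
Decompose π into cycles: lengths [22, 22, 22, 22, 22, 22, 22, 1, 1, 1, 1, 1, 1, 1] (14 cycles, including the fixed point 0).
sign(π) = (−1)^{n − #cycles} = (−1)^{161−14} = (−1)^147 = -1.
(134|161)_J = -1 (Zolotarev's lemma cross-check).

-1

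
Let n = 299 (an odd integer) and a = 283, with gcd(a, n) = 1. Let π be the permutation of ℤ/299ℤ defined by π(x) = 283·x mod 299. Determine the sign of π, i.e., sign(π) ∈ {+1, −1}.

Start at x=48: 48 → 129 → 29 → 134 → 248 → 218 → 100 → … (one orbit).
Decompose π into cycles: lengths [66, 66, 66, 66, 22, 6, 6, 1] (8 cycles, including the fixed point 0).
n − c = 299 − 8 = 291; sign = (−1)^291 = -1.

-1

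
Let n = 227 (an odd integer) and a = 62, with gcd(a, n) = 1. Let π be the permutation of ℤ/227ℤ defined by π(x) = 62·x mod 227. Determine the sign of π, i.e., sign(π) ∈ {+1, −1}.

Trace 108: π^k(108) = [108, 113, 196, 121, 11, 1, 62] for k=0..6.
π_62 has 3 disjoint cycles with lengths [113, 113, 1] on {0,…,226}.
Σ(ℓ_i−1) = 227−3 = 224; sign = (−1)^224 = +1.

+1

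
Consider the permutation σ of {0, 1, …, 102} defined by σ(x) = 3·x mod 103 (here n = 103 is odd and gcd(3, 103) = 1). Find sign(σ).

-1

Orbit of 31 under x↦3x: [31, 93, 73, 13, 39, 14, 42]… (length divides ord_103(3)).
Cycle lengths of π_3 on ℤ/103ℤ: [34, 34, 34, 1]; 4 cycles in total.
103 − 4 = 99 transpositions; sign(π) = (−1)^99 = -1.
Zolotarev: (3|103) = -1, matching the cycle-count sign.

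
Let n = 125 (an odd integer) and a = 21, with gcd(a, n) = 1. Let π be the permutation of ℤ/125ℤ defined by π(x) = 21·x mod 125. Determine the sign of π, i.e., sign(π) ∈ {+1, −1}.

Start at x=56: 56 → 51 → 71 → 116 → 61 → 31 → 26 → … (one orbit).
The orbit structure of x ↦ 21x mod 125: 13 orbits of sizes [25, 25, 25, 25, 5, 5, 5, 5, 1, 1, 1, 1, 1].
n − c = 125 − 13 = 112; sign = (−1)^112 = +1.
Zolotarev: (21|125) = +1, matching the cycle-count sign.

+1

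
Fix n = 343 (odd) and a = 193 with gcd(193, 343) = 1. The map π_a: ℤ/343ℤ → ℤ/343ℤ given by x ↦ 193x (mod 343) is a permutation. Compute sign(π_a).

Start at x=93: 93 → 113 → 200 → 184 → 183 → 333 → 128 → … (one orbit).
The orbit structure of x ↦ 193x mod 343: 7 orbits of sizes [147, 147, 21, 21, 3, 3, 1].
With 7 cycles on 343 points, sign = (−1)^{343−7} = +1.
(193|343)_J = +1 (Zolotarev's lemma cross-check).

+1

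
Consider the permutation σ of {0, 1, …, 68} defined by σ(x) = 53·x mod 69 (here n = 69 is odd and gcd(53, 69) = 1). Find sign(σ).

Orbit of 52 under x↦53x: [52, 65, 64, 11, 31, 56, 1]… (length divides ord_69(53)).
Cycle lengths of π_53 on ℤ/69ℤ: [22, 22, 22, 2, 1]; 5 cycles in total.
With 5 cycles on 69 points, sign = (−1)^{69−5} = +1.

+1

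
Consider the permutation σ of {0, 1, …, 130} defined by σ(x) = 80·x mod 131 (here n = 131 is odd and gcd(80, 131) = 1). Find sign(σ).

+1

Trace 52: π^k(52) = [52, 99, 60, 84, 39, 107, 45] for k=0..6.
π_80 has 11 disjoint cycles with lengths [13, 13, 13, 13, 13, 13, 13, 13, 13, 13, 1] on {0,…,130}.
With 11 cycles on 131 points, sign = (−1)^{131−11} = +1.
(80|131)_J = +1 (Zolotarev's lemma cross-check).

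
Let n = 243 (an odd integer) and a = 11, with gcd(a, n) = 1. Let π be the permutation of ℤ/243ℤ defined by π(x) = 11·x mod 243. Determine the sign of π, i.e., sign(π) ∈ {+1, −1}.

-1

Trace 53: π^k(53) = [53, 97, 95, 73, 74, 85, 206] for k=0..6.
Decompose π into cycles: lengths [162, 54, 18, 6, 2, 1] (6 cycles, including the fixed point 0).
243 − 6 = 237 transpositions; sign(π) = (−1)^237 = -1.
The Jacobi symbol (11|243) = -1 (Zolotarev) agrees.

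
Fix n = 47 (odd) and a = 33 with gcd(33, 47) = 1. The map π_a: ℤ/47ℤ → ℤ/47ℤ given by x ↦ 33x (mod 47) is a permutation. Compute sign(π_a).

-1

Trace 22: π^k(22) = [22, 21, 35, 27, 45, 28, 31] for k=0..6.
π_33 has 2 disjoint cycles with lengths [46, 1] on {0,…,46}.
With 2 cycles on 47 points, sign = (−1)^{47−2} = -1.
The Jacobi symbol (33|47) = -1 (Zolotarev) agrees.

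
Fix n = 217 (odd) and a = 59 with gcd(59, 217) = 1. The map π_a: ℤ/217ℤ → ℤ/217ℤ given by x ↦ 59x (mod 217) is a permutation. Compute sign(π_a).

Orbit of 193 under x↦59x: [193, 103, 1, 59, 9, 97, 81]… (length divides ord_217(59)).
π_59 has 10 disjoint cycles with lengths [30, 30, 30, 30, 30, 30, 15, 15, 6, 1] on {0,…,216}.
n − c = 217 − 10 = 207; sign = (−1)^207 = -1.

-1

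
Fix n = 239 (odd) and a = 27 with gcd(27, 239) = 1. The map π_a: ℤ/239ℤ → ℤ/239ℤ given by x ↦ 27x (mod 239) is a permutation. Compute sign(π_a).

Orbit of 5 under x↦27x: [5, 135, 60, 186, 3, 81, 36]… (length divides ord_239(27)).
Cycle lengths of π_27 on ℤ/239ℤ: [119, 119, 1]; 3 cycles in total.
With 3 cycles on 239 points, sign = (−1)^{239−3} = +1.
Check: (27/239) = +1 by Zolotarev.

+1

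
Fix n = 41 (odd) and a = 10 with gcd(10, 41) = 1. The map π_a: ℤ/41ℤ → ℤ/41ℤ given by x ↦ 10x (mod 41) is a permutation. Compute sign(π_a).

+1

Trace 1: π^k(1) = [1, 10, 18, 16, 37] for k=0..4.
Cycle type of π: 5×8 + 1; total 9 cycles.
sign(π) = (−1)^{n − #cycles} = (−1)^{41−9} = (−1)^32 = +1.
Check: (10/41) = +1 by Zolotarev.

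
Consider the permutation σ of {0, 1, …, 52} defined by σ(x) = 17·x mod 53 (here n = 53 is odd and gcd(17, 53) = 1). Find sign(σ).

Start at x=10: 10 → 11 → 28 → 52 → 36 → 29 → 16 → … (one orbit).
3 cycles of lengths [26, 26, 1].
sign(π) = (−1)^{n − #cycles} = (−1)^{53−3} = (−1)^50 = +1.
(17|53)_J = +1 (Zolotarev's lemma cross-check).

+1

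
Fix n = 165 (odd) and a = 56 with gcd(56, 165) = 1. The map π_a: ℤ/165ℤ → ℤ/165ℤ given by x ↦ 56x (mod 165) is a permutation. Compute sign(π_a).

Orbit of 1 under x↦56x: [1, 56]… (length divides ord_165(56)).
π_56 has 110 disjoint cycles with lengths [2, 2, 2, 2, 2, 2, 2, 2, 2, 2, 2, 2, 2, 2, 2, 2, 2, 2, 2, 2, 2, 2, 2, 2, 2, 2, 2, 2, 2, 2, 2, 2, 2, 2, 2, 2, 2, 2, 2, 2, 2, 2, 2, 2, 2, 2, 2, 2, 2, 2, 2, 2, 2, 2, 2, 1, 1, 1, 1, 1, 1, 1, 1, 1, 1, 1, 1, 1, 1, 1, 1, 1, 1, 1, 1, 1, 1, 1, 1, 1, 1, 1, 1, 1, 1, 1, 1, 1, 1, 1, 1, 1, 1, 1, 1, 1, 1, 1, 1, 1, 1, 1, 1, 1, 1, 1, 1, 1, 1, 1] on {0,…,164}.
sign(π) = (−1)^{n − #cycles} = (−1)^{165−110} = (−1)^55 = -1.
The Jacobi symbol (56|165) = -1 (Zolotarev) agrees.

-1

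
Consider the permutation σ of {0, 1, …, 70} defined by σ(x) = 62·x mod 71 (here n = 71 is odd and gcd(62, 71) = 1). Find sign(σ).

Start at x=19: 19 → 42 → 48 → 65 → 54 → 11 → 43 → … (one orbit).
π_62 has 2 disjoint cycles with lengths [70, 1] on {0,…,70}.
n − c = 71 − 2 = 69; sign = (−1)^69 = -1.

-1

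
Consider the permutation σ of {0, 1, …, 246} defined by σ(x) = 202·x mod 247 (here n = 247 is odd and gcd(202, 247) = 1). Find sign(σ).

+1

Trace 1: π^k(1) = [1, 202, 49, 18, 178, 141, 77] for k=0..6.
Cycle type of π: 12×19 + 6×3 + 1; total 23 cycles.
With 23 cycles on 247 points, sign = (−1)^{247−23} = +1.
Check: (202/247) = +1 by Zolotarev.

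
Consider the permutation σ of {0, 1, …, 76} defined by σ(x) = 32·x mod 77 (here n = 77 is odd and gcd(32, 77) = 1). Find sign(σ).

Start at x=32: 32 → 23 → 43 → 67 → 65 → 1 → 32 (one orbit).
Decompose π into cycles: lengths [6, 6, 6, 6, 6, 6, 6, 6, 6, 6, 3, 3, 2, 2, 2, 2, 2, 1] (18 cycles, including the fixed point 0).
Σ(ℓ_i−1) = 77−18 = 59; sign = (−1)^59 = -1.
Via Zolotarev, sign(π_{32}) = (32|77) = -1.

-1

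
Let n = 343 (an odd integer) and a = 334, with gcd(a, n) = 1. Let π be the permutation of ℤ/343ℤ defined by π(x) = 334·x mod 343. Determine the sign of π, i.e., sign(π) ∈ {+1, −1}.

Orbit of 227 under x↦334x: [227, 15, 208, 186, 41, 317, 234]… (length divides ord_343(334)).
4 cycles of lengths [294, 42, 6, 1].
n − c = 343 − 4 = 339; sign = (−1)^339 = -1.
Check: (334/343) = -1 by Zolotarev.

-1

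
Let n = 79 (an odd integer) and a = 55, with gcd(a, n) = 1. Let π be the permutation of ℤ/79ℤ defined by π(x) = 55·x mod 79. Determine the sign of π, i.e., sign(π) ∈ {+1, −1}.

Orbit of 23 under x↦55x: [23, 1, 55]… (length divides ord_79(55)).
π_55 has 27 disjoint cycles with lengths [3, 3, 3, 3, 3, 3, 3, 3, 3, 3, 3, 3, 3, 3, 3, 3, 3, 3, 3, 3, 3, 3, 3, 3, 3, 3, 1] on {0,…,78}.
n − c = 79 − 27 = 52; sign = (−1)^52 = +1.
Zolotarev: (55|79) = +1, matching the cycle-count sign.

+1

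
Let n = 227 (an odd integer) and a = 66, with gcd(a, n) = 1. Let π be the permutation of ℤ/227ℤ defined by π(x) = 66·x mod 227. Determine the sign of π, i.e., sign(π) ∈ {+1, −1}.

Orbit of 203 under x↦66x: [203, 5, 103, 215, 116, 165, 221]… (length divides ord_227(66)).
2 cycles of lengths [226, 1].
n − c = 227 − 2 = 225; sign = (−1)^225 = -1.

-1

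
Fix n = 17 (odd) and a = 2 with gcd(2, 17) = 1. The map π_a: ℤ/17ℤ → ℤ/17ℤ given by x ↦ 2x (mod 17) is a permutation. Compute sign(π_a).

Trace 8: π^k(8) = [8, 16, 15, 13, 9, 1, 2] for k=0..6.
π_2 has 3 disjoint cycles with lengths [8, 8, 1] on {0,…,16}.
With 3 cycles on 17 points, sign = (−1)^{17−3} = +1.

+1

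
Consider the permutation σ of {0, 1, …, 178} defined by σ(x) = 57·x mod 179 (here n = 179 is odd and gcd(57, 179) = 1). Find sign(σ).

Trace 145: π^k(145) = [145, 31, 156, 121, 95, 45, 59] for k=0..6.
Cycle lengths of π_57 on ℤ/179ℤ: [89, 89, 1]; 3 cycles in total.
Σ(ℓ_i−1) = 179−3 = 176; sign = (−1)^176 = +1.
Check: (57/179) = +1 by Zolotarev.

+1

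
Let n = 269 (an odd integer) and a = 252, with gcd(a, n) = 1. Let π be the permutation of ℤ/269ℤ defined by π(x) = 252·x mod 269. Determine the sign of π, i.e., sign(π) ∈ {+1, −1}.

-1

Start at x=29: 29 → 45 → 42 → 93 → 33 → 246 → 122 → … (one orbit).
The orbit structure of x ↦ 252x mod 269: 2 orbits of sizes [268, 1].
269 − 2 = 267 transpositions; sign(π) = (−1)^267 = -1.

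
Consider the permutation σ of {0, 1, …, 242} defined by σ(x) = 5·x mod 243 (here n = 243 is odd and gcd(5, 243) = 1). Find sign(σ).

Trace 170: π^k(170) = [170, 121, 119, 109, 59, 52, 17] for k=0..6.
Decompose π into cycles: lengths [162, 54, 18, 6, 2, 1] (6 cycles, including the fixed point 0).
6 cycles on 243: each ℓ→(−1)^(ℓ−1), product (−1)^237 = -1.

-1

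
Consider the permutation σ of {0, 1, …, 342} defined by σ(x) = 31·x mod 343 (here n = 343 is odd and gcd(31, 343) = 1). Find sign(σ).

Trace 116: π^k(116) = [116, 166, 1, 31, 275, 293, 165] for k=0..6.
Decompose π into cycles: lengths [42, 42, 42, 42, 42, 42, 42, 6, 6, 6, 6, 6, 6, 6, 6, 1] (16 cycles, including the fixed point 0).
sign(π) = (−1)^{n − #cycles} = (−1)^{343−16} = (−1)^327 = -1.

-1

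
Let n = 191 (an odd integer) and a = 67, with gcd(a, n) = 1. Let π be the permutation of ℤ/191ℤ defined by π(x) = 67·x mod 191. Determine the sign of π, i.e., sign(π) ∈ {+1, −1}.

Orbit of 67 under x↦67x: [67, 96, 129, 48, 160, 24, 80]… (length divides ord_191(67)).
The orbit structure of x ↦ 67x mod 191: 3 orbits of sizes [95, 95, 1].
sign(π) = (−1)^{n − #cycles} = (−1)^{191−3} = (−1)^188 = +1.
The Jacobi symbol (67|191) = +1 (Zolotarev) agrees.

+1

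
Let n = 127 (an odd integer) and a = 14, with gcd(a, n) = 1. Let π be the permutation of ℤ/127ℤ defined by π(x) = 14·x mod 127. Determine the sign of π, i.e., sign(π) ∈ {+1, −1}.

Orbit of 28 under x↦14x: [28, 11, 27, 124, 85, 47, 23]… (length divides ord_127(14)).
Cycle lengths of π_14 on ℤ/127ℤ: [126, 1]; 2 cycles in total.
2 cycles on 127: each ℓ→(−1)^(ℓ−1), product (−1)^125 = -1.

-1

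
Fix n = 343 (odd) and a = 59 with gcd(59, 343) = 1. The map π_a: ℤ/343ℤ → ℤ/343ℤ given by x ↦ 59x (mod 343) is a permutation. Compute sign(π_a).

-1

Start at x=100: 100 → 69 → 298 → 89 → 106 → 80 → 261 → … (one orbit).
π_59 has 4 disjoint cycles with lengths [294, 42, 6, 1] on {0,…,342}.
Σ(ℓ_i−1) = 343−4 = 339; sign = (−1)^339 = -1.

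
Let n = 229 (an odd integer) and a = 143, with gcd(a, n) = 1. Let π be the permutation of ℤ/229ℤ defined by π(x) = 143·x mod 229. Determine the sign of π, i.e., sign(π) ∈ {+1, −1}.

-1

Orbit of 185 under x↦143x: [185, 120, 214, 145, 125, 13, 27]… (length divides ord_229(143)).
4 cycles of lengths [76, 76, 76, 1].
229 − 4 = 225 transpositions; sign(π) = (−1)^225 = -1.
The Jacobi symbol (143|229) = -1 (Zolotarev) agrees.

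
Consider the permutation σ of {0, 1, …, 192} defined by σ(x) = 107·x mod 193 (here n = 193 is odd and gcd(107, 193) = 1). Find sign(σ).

+1

Trace 101: π^k(101) = [101, 192, 86, 131, 121, 16, 168] for k=0..6.
π_107 has 3 disjoint cycles with lengths [96, 96, 1] on {0,…,192}.
n − c = 193 − 3 = 190; sign = (−1)^190 = +1.
Via Zolotarev, sign(π_{107}) = (107|193) = +1.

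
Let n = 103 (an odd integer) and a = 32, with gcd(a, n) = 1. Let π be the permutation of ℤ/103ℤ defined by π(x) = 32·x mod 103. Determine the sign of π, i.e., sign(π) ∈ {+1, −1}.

+1

Trace 26: π^k(26) = [26, 8, 50, 55, 9, 82, 49] for k=0..6.
3 cycles of lengths [51, 51, 1].
n − c = 103 − 3 = 100; sign = (−1)^100 = +1.
Via Zolotarev, sign(π_{32}) = (32|103) = +1.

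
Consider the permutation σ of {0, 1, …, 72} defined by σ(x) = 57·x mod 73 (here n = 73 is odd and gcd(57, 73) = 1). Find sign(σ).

Start at x=8: 8 → 18 → 4 → 9 → 2 → 41 → 1 → … (one orbit).
5 cycles of lengths [18, 18, 18, 18, 1].
sign(π) = (−1)^{n − #cycles} = (−1)^{73−5} = (−1)^68 = +1.
Check: (57/73) = +1 by Zolotarev.

+1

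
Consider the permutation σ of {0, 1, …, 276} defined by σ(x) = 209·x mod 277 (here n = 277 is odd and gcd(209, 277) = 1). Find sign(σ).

Trace 51: π^k(51) = [51, 133, 97, 52, 65, 12, 15] for k=0..6.
Cycle lengths of π_209 on ℤ/277ℤ: [276, 1]; 2 cycles in total.
Σ(ℓ_i−1) = 277−2 = 275; sign = (−1)^275 = -1.
Check: (209/277) = -1 by Zolotarev.

-1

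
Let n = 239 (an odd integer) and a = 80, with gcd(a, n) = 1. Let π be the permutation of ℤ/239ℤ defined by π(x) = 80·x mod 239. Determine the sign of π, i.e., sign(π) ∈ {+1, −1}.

+1

Orbit of 16 under x↦80x: [16, 85, 108, 36, 12, 4, 81]… (length divides ord_239(80)).
3 cycles of lengths [119, 119, 1].
With 3 cycles on 239 points, sign = (−1)^{239−3} = +1.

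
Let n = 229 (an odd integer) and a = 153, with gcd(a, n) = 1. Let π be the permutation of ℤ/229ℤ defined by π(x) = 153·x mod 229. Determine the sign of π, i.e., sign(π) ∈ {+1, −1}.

+1

Orbit of 3 under x↦153x: [3, 1, 153, 51, 17, 82, 180]… (length divides ord_229(153)).
Cycle type of π: 57×4 + 1; total 5 cycles.
With 5 cycles on 229 points, sign = (−1)^{229−5} = +1.
Via Zolotarev, sign(π_{153}) = (153|229) = +1.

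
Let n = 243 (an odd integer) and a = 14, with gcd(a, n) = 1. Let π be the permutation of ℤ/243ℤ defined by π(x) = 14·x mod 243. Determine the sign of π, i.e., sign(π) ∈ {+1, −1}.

-1

Start at x=79: 79 → 134 → 175 → 20 → 37 → 32 → 205 → … (one orbit).
6 cycles of lengths [162, 54, 18, 6, 2, 1].
n − c = 243 − 6 = 237; sign = (−1)^237 = -1.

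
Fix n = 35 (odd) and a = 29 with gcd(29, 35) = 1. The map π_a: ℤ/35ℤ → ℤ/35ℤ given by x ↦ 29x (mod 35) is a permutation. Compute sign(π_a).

+1

Start at x=29: 29 → 1 → 29 (one orbit).
Cycle type of π: 2×14 + 1×7; total 21 cycles.
With 21 cycles on 35 points, sign = (−1)^{35−21} = +1.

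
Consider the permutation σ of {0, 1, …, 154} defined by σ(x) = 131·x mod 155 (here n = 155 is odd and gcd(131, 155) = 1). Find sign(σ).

+1

Orbit of 76 under x↦131x: [76, 36, 66, 121, 41, 101, 56]… (length divides ord_155(131)).
Decompose π into cycles: lengths [15, 15, 15, 15, 15, 15, 15, 15, 15, 15, 1, 1, 1, 1, 1] (15 cycles, including the fixed point 0).
With 15 cycles on 155 points, sign = (−1)^{155−15} = +1.
Check: (131/155) = +1 by Zolotarev.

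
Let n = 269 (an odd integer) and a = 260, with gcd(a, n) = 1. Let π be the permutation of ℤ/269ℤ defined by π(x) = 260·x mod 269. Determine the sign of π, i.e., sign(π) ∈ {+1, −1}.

+1

Orbit of 172 under x↦260x: [172, 66, 213, 235, 37, 205, 38]… (length divides ord_269(260)).
π_260 has 5 disjoint cycles with lengths [67, 67, 67, 67, 1] on {0,…,268}.
269 − 5 = 264 transpositions; sign(π) = (−1)^264 = +1.
The Jacobi symbol (260|269) = +1 (Zolotarev) agrees.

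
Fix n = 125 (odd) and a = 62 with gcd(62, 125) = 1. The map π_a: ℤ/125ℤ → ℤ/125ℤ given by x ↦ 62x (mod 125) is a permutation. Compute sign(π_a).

Start at x=61: 61 → 32 → 109 → 8 → 121 → 2 → 124 → … (one orbit).
Cycle type of π: 100 + 20 + 4 + 1; total 4 cycles.
n − c = 125 − 4 = 121; sign = (−1)^121 = -1.

-1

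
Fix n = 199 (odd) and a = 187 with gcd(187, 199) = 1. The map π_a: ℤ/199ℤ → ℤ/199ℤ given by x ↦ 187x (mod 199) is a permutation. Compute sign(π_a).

+1

Trace 63: π^k(63) = [63, 40, 117, 188, 132, 8, 103] for k=0..6.
Cycle type of π: 33×6 + 1; total 7 cycles.
199 − 7 = 192 transpositions; sign(π) = (−1)^192 = +1.
Check: (187/199) = +1 by Zolotarev.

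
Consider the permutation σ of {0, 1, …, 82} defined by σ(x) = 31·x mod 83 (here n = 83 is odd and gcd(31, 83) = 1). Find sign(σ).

Start at x=9: 9 → 30 → 17 → 29 → 69 → 64 → 75 → … (one orbit).
The orbit structure of x ↦ 31x mod 83: 3 orbits of sizes [41, 41, 1].
83 − 3 = 80 transpositions; sign(π) = (−1)^80 = +1.

+1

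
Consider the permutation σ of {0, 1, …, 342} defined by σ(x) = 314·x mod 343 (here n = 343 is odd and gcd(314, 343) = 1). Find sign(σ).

Start at x=218: 218 → 195 → 176 → 41 → 183 → 181 → 239 → … (one orbit).
Cycle lengths of π_314 on ℤ/343ℤ: [98, 98, 98, 14, 14, 14, 2, 2, 2, 1]; 10 cycles in total.
With 10 cycles on 343 points, sign = (−1)^{343−10} = -1.
The Jacobi symbol (314|343) = -1 (Zolotarev) agrees.

-1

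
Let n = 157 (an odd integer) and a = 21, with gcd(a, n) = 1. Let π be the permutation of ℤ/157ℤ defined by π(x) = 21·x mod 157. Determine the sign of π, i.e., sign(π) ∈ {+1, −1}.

-1

Orbit of 5 under x↦21x: [5, 105, 7, 147, 104, 143, 20]… (length divides ord_157(21)).
π_21 has 2 disjoint cycles with lengths [156, 1] on {0,…,156}.
157 − 2 = 155 transpositions; sign(π) = (−1)^155 = -1.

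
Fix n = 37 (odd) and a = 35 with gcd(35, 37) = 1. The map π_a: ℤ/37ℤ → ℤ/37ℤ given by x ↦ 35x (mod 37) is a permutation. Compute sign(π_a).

-1

Start at x=32: 32 → 10 → 17 → 3 → 31 → 12 → 13 → … (one orbit).
2 cycles of lengths [36, 1].
n − c = 37 − 2 = 35; sign = (−1)^35 = -1.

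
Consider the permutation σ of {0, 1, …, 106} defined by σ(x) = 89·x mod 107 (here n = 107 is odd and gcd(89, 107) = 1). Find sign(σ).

Orbit of 29 under x↦89x: [29, 13, 87, 39, 47, 10, 34]… (length divides ord_107(89)).
The orbit structure of x ↦ 89x mod 107: 3 orbits of sizes [53, 53, 1].
With 3 cycles on 107 points, sign = (−1)^{107−3} = +1.
Zolotarev: (89|107) = +1, matching the cycle-count sign.

+1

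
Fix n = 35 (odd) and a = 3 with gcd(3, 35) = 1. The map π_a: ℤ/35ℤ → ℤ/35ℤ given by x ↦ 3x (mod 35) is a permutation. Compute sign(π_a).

+1

Start at x=27: 27 → 11 → 33 → 29 → 17 → 16 → 13 → … (one orbit).
Cycle type of π: 12×2 + 6 + 4 + 1; total 5 cycles.
sign(π) = (−1)^{n − #cycles} = (−1)^{35−5} = (−1)^30 = +1.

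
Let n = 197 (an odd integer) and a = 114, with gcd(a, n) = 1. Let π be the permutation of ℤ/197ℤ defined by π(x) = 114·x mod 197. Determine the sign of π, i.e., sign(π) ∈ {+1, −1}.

+1

Start at x=1: 1 → 114 → 191 → 104 → 36 → 164 → 178 → 1 (one orbit).
Decompose π into cycles: lengths [7, 7, 7, 7, 7, 7, 7, 7, 7, 7, 7, 7, 7, 7, 7, 7, 7, 7, 7, 7, 7, 7, 7, 7, 7, 7, 7, 7, 1] (29 cycles, including the fixed point 0).
197 − 29 = 168 transpositions; sign(π) = (−1)^168 = +1.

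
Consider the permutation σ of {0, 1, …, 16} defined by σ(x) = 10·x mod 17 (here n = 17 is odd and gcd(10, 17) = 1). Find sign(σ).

Orbit of 1 under x↦10x: [1, 10, 15, 14, 4, 6, 9]… (length divides ord_17(10)).
Decompose π into cycles: lengths [16, 1] (2 cycles, including the fixed point 0).
sign(π) = (−1)^{n − #cycles} = (−1)^{17−2} = (−1)^15 = -1.

-1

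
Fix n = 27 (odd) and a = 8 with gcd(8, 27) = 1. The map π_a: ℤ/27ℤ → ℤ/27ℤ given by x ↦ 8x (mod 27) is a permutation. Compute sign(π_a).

-1

Trace 10: π^k(10) = [10, 26, 19, 17, 1, 8] for k=0..5.
π_8 has 8 disjoint cycles with lengths [6, 6, 6, 2, 2, 2, 2, 1] on {0,…,26}.
n − c = 27 − 8 = 19; sign = (−1)^19 = -1.
The Jacobi symbol (8|27) = -1 (Zolotarev) agrees.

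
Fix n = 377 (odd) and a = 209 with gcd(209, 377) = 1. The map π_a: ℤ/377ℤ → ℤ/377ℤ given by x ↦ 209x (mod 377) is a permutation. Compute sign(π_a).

+1

Orbit of 170 under x↦209x: [170, 92, 1, 209, 326, 274, 339]… (length divides ord_377(209)).
The orbit structure of x ↦ 209x mod 377: 39 orbits of sizes [14, 14, 14, 14, 14, 14, 14, 14, 14, 14, 14, 14, 14, 14, 14, 14, 14, 14, 14, 14, 14, 14, 14, 14, 14, 14, 1, 1, 1, 1, 1, 1, 1, 1, 1, 1, 1, 1, 1].
Σ(ℓ_i−1) = 377−39 = 338; sign = (−1)^338 = +1.
Zolotarev: (209|377) = +1, matching the cycle-count sign.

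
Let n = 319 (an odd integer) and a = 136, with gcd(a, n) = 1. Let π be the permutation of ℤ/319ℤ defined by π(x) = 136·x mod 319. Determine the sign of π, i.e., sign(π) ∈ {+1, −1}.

Start at x=59: 59 → 49 → 284 → 25 → 210 → 169 → 16 → … (one orbit).
Cycle lengths of π_136 on ℤ/319ℤ: [35, 35, 35, 35, 35, 35, 35, 35, 7, 7, 7, 7, 5, 5, 1]; 15 cycles in total.
319 − 15 = 304 transpositions; sign(π) = (−1)^304 = +1.
Zolotarev: (136|319) = +1, matching the cycle-count sign.

+1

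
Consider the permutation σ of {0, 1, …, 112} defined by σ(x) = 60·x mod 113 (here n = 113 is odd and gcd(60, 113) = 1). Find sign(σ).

+1

Start at x=49: 49 → 2 → 7 → 81 → 1 → 60 → 97 → … (one orbit).
π_60 has 5 disjoint cycles with lengths [28, 28, 28, 28, 1] on {0,…,112}.
With 5 cycles on 113 points, sign = (−1)^{113−5} = +1.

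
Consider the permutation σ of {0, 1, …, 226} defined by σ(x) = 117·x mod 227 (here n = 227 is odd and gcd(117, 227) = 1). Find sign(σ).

Orbit of 115 under x↦117x: [115, 62, 217, 192, 218, 82, 60]… (length divides ord_227(117)).
Cycle type of π: 226 + 1; total 2 cycles.
2 cycles on 227: each ℓ→(−1)^(ℓ−1), product (−1)^225 = -1.
Zolotarev: (117|227) = -1, matching the cycle-count sign.

-1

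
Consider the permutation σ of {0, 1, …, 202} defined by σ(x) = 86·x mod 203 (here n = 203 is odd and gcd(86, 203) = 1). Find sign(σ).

+1

Orbit of 57 under x↦86x: [57, 30, 144, 1, 86, 88]… (length divides ord_203(86)).
The orbit structure of x ↦ 86x mod 203: 45 orbits of sizes [6, 6, 6, 6, 6, 6, 6, 6, 6, 6, 6, 6, 6, 6, 6, 6, 6, 6, 6, 6, 6, 6, 6, 6, 6, 6, 6, 6, 3, 3, 2, 2, 2, 2, 2, 2, 2, 2, 2, 2, 2, 2, 2, 2, 1].
sign(π) = (−1)^{n − #cycles} = (−1)^{203−45} = (−1)^158 = +1.
Zolotarev: (86|203) = +1, matching the cycle-count sign.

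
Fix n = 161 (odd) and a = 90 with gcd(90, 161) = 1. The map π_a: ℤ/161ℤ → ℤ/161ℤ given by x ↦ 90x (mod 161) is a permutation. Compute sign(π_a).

+1

Orbit of 160 under x↦90x: [160, 71, 111, 8, 76, 78, 97]… (length divides ord_161(90)).
π_90 has 11 disjoint cycles with lengths [22, 22, 22, 22, 22, 22, 22, 2, 2, 2, 1] on {0,…,160}.
Σ(ℓ_i−1) = 161−11 = 150; sign = (−1)^150 = +1.
Zolotarev: (90|161) = +1, matching the cycle-count sign.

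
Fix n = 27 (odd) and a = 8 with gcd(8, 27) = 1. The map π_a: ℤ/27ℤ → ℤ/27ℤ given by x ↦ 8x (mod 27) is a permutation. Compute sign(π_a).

-1

Orbit of 17 under x↦8x: [17, 1, 8, 10, 26, 19]… (length divides ord_27(8)).
Decompose π into cycles: lengths [6, 6, 6, 2, 2, 2, 2, 1] (8 cycles, including the fixed point 0).
27 − 8 = 19 transpositions; sign(π) = (−1)^19 = -1.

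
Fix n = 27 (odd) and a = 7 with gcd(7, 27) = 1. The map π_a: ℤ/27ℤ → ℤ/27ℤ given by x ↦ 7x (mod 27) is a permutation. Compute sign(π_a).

Trace 13: π^k(13) = [13, 10, 16, 4, 1, 7, 22] for k=0..6.
7 cycles of lengths [9, 9, 3, 3, 1, 1, 1].
Σ(ℓ_i−1) = 27−7 = 20; sign = (−1)^20 = +1.
The Jacobi symbol (7|27) = +1 (Zolotarev) agrees.

+1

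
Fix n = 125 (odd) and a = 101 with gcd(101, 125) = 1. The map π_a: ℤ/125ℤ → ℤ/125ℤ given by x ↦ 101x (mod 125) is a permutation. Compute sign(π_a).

+1

Trace 26: π^k(26) = [26, 1, 101, 76, 51] for k=0..4.
Cycle lengths of π_101 on ℤ/125ℤ: [5, 5, 5, 5, 5, 5, 5, 5, 5, 5, 5, 5, 5, 5, 5, 5, 5, 5, 5, 5, 1, 1, 1, 1, 1, 1, 1, 1, 1, 1, 1, 1, 1, 1, 1, 1, 1, 1, 1, 1, 1, 1, 1, 1, 1]; 45 cycles in total.
n − c = 125 − 45 = 80; sign = (−1)^80 = +1.
Check: (101/125) = +1 by Zolotarev.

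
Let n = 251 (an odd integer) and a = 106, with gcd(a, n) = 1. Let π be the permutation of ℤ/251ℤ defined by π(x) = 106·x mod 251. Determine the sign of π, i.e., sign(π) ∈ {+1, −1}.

Orbit of 93 under x↦106x: [93, 69, 35, 196, 194, 233, 100]… (length divides ord_251(106)).
Cycle type of π: 125×2 + 1; total 3 cycles.
Σ(ℓ_i−1) = 251−3 = 248; sign = (−1)^248 = +1.

+1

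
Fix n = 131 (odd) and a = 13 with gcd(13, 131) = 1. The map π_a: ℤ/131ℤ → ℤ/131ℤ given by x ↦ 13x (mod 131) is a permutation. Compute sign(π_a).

+1

Orbit of 117 under x↦13x: [117, 80, 123, 27, 89, 109, 107]… (length divides ord_131(13)).
3 cycles of lengths [65, 65, 1].
With 3 cycles on 131 points, sign = (−1)^{131−3} = +1.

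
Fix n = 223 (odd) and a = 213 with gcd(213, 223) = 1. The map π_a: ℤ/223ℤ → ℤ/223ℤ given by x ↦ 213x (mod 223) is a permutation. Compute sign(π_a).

+1

Orbit of 119 under x↦213x: [119, 148, 81, 82, 72, 172, 64]… (length divides ord_223(213)).
Cycle lengths of π_213 on ℤ/223ℤ: [111, 111, 1]; 3 cycles in total.
Σ(ℓ_i−1) = 223−3 = 220; sign = (−1)^220 = +1.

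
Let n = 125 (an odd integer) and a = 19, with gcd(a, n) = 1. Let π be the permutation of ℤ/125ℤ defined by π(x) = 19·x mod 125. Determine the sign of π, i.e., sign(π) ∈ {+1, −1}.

Orbit of 59 under x↦19x: [59, 121, 49, 56, 64, 91, 104]… (length divides ord_125(19)).
π_19 has 7 disjoint cycles with lengths [50, 50, 10, 10, 2, 2, 1] on {0,…,124}.
125 − 7 = 118 transpositions; sign(π) = (−1)^118 = +1.
Zolotarev: (19|125) = +1, matching the cycle-count sign.

+1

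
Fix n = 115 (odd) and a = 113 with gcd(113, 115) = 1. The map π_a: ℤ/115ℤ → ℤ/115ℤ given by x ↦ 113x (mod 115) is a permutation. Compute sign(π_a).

+1

Start at x=63: 63 → 104 → 22 → 71 → 88 → 54 → 7 → … (one orbit).
The orbit structure of x ↦ 113x mod 115: 5 orbits of sizes [44, 44, 22, 4, 1].
n − c = 115 − 5 = 110; sign = (−1)^110 = +1.
(113|115)_J = +1 (Zolotarev's lemma cross-check).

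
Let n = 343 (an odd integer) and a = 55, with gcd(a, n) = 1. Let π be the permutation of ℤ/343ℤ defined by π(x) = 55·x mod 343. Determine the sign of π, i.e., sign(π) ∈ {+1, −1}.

-1

Orbit of 211 under x↦55x: [211, 286, 295, 104, 232, 69, 22]… (length divides ord_343(55)).
10 cycles of lengths [98, 98, 98, 14, 14, 14, 2, 2, 2, 1].
n − c = 343 − 10 = 333; sign = (−1)^333 = -1.
(55|343)_J = -1 (Zolotarev's lemma cross-check).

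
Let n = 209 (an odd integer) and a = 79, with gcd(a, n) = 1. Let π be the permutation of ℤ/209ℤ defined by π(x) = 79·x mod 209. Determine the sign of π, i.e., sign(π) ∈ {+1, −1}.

Trace 80: π^k(80) = [80, 50, 188, 13, 191, 41, 104] for k=0..6.
5 cycles of lengths [90, 90, 18, 10, 1].
5 cycles on 209: each ℓ→(−1)^(ℓ−1), product (−1)^204 = +1.

+1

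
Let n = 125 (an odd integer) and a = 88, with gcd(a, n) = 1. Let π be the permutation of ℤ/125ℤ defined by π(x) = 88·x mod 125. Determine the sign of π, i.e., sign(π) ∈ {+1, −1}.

-1

Trace 32: π^k(32) = [32, 66, 58, 104, 27, 1, 88] for k=0..6.
4 cycles of lengths [100, 20, 4, 1].
With 4 cycles on 125 points, sign = (−1)^{125−4} = -1.
The Jacobi symbol (88|125) = -1 (Zolotarev) agrees.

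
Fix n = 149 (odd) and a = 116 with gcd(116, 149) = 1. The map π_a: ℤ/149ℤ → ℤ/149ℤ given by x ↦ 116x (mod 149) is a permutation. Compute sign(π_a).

Start at x=20: 20 → 85 → 26 → 36 → 4 → 17 → 35 → … (one orbit).
The orbit structure of x ↦ 116x mod 149: 3 orbits of sizes [74, 74, 1].
Σ(ℓ_i−1) = 149−3 = 146; sign = (−1)^146 = +1.
The Jacobi symbol (116|149) = +1 (Zolotarev) agrees.

+1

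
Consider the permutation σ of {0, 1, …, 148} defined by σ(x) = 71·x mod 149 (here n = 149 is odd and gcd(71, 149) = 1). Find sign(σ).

Orbit of 118 under x↦71x: [118, 34, 30, 44, 144, 92, 125]… (length divides ord_149(71)).
Cycle lengths of π_71 on ℤ/149ℤ: [148, 1]; 2 cycles in total.
2 cycles on 149: each ℓ→(−1)^(ℓ−1), product (−1)^147 = -1.
Via Zolotarev, sign(π_{71}) = (71|149) = -1.

-1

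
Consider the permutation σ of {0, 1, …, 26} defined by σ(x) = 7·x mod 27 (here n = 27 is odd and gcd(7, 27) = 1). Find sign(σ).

Start at x=7: 7 → 22 → 19 → 25 → 13 → 10 → 16 → … (one orbit).
Decompose π into cycles: lengths [9, 9, 3, 3, 1, 1, 1] (7 cycles, including the fixed point 0).
With 7 cycles on 27 points, sign = (−1)^{27−7} = +1.
(7|27)_J = +1 (Zolotarev's lemma cross-check).

+1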